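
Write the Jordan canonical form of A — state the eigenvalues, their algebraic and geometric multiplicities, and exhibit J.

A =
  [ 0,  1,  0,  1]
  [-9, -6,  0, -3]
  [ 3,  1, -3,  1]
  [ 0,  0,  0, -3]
J_2(-3) ⊕ J_1(-3) ⊕ J_1(-3)

The characteristic polynomial is
  det(x·I − A) = x^4 + 12*x^3 + 54*x^2 + 108*x + 81 = (x + 3)^4

Eigenvalues and multiplicities (the geometric multiplicity of λ is n − rank(A − λI), which equals the number of Jordan blocks for λ):
  λ = -3: algebraic multiplicity = 4, geometric multiplicity = 3

Determining the block sizes for each eigenvalue:
  λ = -3: 3 blocks summing to 4 forces exactly one block of size 2 and the rest size 1 → block sizes [2, 1, 1]

Assembling the blocks gives a Jordan form
J =
  [-3,  1,  0,  0]
  [ 0, -3,  0,  0]
  [ 0,  0, -3,  0]
  [ 0,  0,  0, -3]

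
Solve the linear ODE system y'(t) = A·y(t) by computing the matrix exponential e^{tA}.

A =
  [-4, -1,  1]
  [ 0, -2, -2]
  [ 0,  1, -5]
e^{tA} =
  [exp(-4*t), -exp(-3*t) + exp(-4*t), exp(-3*t) - exp(-4*t)]
  [0, 2*exp(-3*t) - exp(-4*t), -2*exp(-3*t) + 2*exp(-4*t)]
  [0, exp(-3*t) - exp(-4*t), -exp(-3*t) + 2*exp(-4*t)]

Strategy: write A = P · J · P⁻¹ where J is a Jordan canonical form, so e^{tA} = P · e^{tJ} · P⁻¹, and e^{tJ} can be computed block-by-block.

A has Jordan form
J =
  [-4,  0,  0]
  [ 0, -4,  0]
  [ 0,  0, -3]
(up to reordering of blocks).

Per-block formulas:
  For a 1×1 block at λ = -3: exp(t · [-3]) = [e^(-3t)].
  For a 1×1 block at λ = -4: exp(t · [-4]) = [e^(-4t)].

After assembling e^{tJ} and conjugating by P, we get:

e^{tA} =
  [exp(-4*t), -exp(-3*t) + exp(-4*t), exp(-3*t) - exp(-4*t)]
  [0, 2*exp(-3*t) - exp(-4*t), -2*exp(-3*t) + 2*exp(-4*t)]
  [0, exp(-3*t) - exp(-4*t), -exp(-3*t) + 2*exp(-4*t)]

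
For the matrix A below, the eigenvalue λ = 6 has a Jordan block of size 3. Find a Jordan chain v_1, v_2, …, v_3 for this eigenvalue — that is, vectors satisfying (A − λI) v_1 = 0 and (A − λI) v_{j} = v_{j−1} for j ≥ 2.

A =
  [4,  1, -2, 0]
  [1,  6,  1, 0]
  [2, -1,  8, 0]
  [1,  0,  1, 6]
A Jordan chain for λ = 6 of length 3:
v_1 = (1, 0, -1, 0)ᵀ
v_2 = (-2, 1, 2, 1)ᵀ
v_3 = (1, 0, 0, 0)ᵀ

Let N = A − (6)·I. We want v_3 with N^3 v_3 = 0 but N^2 v_3 ≠ 0; then v_{j-1} := N · v_j for j = 3, …, 2.

Pick v_3 = (1, 0, 0, 0)ᵀ.
Then v_2 = N · v_3 = (-2, 1, 2, 1)ᵀ.
Then v_1 = N · v_2 = (1, 0, -1, 0)ᵀ.

Sanity check: (A − (6)·I) v_1 = (0, 0, 0, 0)ᵀ = 0. ✓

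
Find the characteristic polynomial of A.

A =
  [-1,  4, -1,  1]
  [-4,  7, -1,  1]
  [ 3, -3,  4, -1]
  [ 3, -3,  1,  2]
x^4 - 12*x^3 + 54*x^2 - 108*x + 81

Expanding det(x·I − A) (e.g. by cofactor expansion or by noting that A is similar to its Jordan form J, which has the same characteristic polynomial as A) gives
  χ_A(x) = x^4 - 12*x^3 + 54*x^2 - 108*x + 81
which factors as (x - 3)^4. The eigenvalues (with algebraic multiplicities) are λ = 3 with multiplicity 4.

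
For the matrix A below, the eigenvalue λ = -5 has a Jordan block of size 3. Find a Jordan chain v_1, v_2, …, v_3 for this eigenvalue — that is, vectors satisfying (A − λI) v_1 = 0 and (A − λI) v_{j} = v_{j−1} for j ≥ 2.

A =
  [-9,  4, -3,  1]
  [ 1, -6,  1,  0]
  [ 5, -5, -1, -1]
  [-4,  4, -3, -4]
A Jordan chain for λ = -5 of length 3:
v_1 = (1, 0, -1, 1)ᵀ
v_2 = (-4, 1, 5, -4)ᵀ
v_3 = (1, 0, 0, 0)ᵀ

Let N = A − (-5)·I. We want v_3 with N^3 v_3 = 0 but N^2 v_3 ≠ 0; then v_{j-1} := N · v_j for j = 3, …, 2.

Pick v_3 = (1, 0, 0, 0)ᵀ.
Then v_2 = N · v_3 = (-4, 1, 5, -4)ᵀ.
Then v_1 = N · v_2 = (1, 0, -1, 1)ᵀ.

Sanity check: (A − (-5)·I) v_1 = (0, 0, 0, 0)ᵀ = 0. ✓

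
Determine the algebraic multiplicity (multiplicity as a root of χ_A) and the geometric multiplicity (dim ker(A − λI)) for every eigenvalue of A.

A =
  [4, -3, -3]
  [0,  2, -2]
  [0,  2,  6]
λ = 4: alg = 3, geom = 2

Step 1 — factor the characteristic polynomial to read off the algebraic multiplicities:
  χ_A(x) = (x - 4)^3

Step 2 — compute geometric multiplicities via the rank-nullity identity g(λ) = n − rank(A − λI):
  rank(A − (4)·I) = 1, so dim ker(A − (4)·I) = n − 1 = 2

Summary:
  λ = 4: algebraic multiplicity = 3, geometric multiplicity = 2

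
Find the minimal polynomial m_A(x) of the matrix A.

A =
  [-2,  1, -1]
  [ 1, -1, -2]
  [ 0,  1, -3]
x^3 + 6*x^2 + 12*x + 8

The characteristic polynomial is χ_A(x) = (x + 2)^3, so the eigenvalues are known. The minimal polynomial is
  m_A(x) = Π_λ (x − λ)^{k_λ}
where k_λ is the size of the *largest* Jordan block for λ (equivalently, the smallest k with (A − λI)^k v = 0 for every generalised eigenvector v of λ).

  λ = -2: largest Jordan block has size 3, contributing (x + 2)^3

So m_A(x) = (x + 2)^3 = x^3 + 6*x^2 + 12*x + 8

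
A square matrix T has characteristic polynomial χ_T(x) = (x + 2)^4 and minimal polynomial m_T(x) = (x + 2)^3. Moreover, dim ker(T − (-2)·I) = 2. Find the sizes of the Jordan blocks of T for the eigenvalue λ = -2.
Block sizes for λ = -2: [3, 1]

Step 1 — from the characteristic polynomial, algebraic multiplicity of λ = -2 is 4. From dim ker(T − (-2)·I) = 2, there are exactly 2 Jordan blocks for λ = -2.
Step 2 — from the minimal polynomial, the factor (x + 2)^3 tells us the largest block for λ = -2 has size 3.
Step 3 — with total size 4, 2 blocks, and largest block 3, the block sizes (in nonincreasing order) are [3, 1].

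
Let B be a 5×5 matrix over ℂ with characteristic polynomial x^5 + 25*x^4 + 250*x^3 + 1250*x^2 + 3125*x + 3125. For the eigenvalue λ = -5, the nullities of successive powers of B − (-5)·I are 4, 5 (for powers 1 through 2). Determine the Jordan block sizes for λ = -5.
Block sizes for λ = -5: [2, 1, 1, 1]

From the dimensions of kernels of powers, the number of Jordan blocks of size at least j is d_j − d_{j−1} where d_j = dim ker(N^j) (with d_0 = 0). Computing the differences gives [4, 1].
The number of blocks of size exactly k is (#blocks of size ≥ k) − (#blocks of size ≥ k + 1), so the partition is: 3 block(s) of size 1, 1 block(s) of size 2.
In nonincreasing order the block sizes are [2, 1, 1, 1].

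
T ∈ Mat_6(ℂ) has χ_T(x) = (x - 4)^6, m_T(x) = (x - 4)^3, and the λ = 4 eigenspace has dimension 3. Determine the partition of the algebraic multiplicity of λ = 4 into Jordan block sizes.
Block sizes for λ = 4: [3, 2, 1]

Step 1 — from the characteristic polynomial, algebraic multiplicity of λ = 4 is 6. From dim ker(T − (4)·I) = 3, there are exactly 3 Jordan blocks for λ = 4.
Step 2 — from the minimal polynomial, the factor (x − 4)^3 tells us the largest block for λ = 4 has size 3.
Step 3 — with total size 6, 3 blocks, and largest block 3, the block sizes (in nonincreasing order) are [3, 2, 1].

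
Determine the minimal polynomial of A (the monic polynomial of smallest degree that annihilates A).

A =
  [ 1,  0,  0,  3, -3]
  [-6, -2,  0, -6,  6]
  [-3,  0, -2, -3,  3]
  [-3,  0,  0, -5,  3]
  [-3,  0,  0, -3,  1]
x^2 + x - 2

The characteristic polynomial is χ_A(x) = (x - 1)*(x + 2)^4, so the eigenvalues are known. The minimal polynomial is
  m_A(x) = Π_λ (x − λ)^{k_λ}
where k_λ is the size of the *largest* Jordan block for λ (equivalently, the smallest k with (A − λI)^k v = 0 for every generalised eigenvector v of λ).

  λ = -2: largest Jordan block has size 1, contributing (x + 2)
  λ = 1: largest Jordan block has size 1, contributing (x − 1)

So m_A(x) = (x - 1)*(x + 2) = x^2 + x - 2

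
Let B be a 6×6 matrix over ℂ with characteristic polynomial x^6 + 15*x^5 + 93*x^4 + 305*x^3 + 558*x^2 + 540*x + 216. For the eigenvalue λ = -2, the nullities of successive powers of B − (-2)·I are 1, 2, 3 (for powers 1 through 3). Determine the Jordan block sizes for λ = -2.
Block sizes for λ = -2: [3]

From the dimensions of kernels of powers, the number of Jordan blocks of size at least j is d_j − d_{j−1} where d_j = dim ker(N^j) (with d_0 = 0). Computing the differences gives [1, 1, 1].
The number of blocks of size exactly k is (#blocks of size ≥ k) − (#blocks of size ≥ k + 1), so the partition is: 1 block(s) of size 3.
In nonincreasing order the block sizes are [3].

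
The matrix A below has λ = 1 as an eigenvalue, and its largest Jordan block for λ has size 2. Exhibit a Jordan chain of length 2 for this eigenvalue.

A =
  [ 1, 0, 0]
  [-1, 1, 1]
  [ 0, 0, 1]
A Jordan chain for λ = 1 of length 2:
v_1 = (0, -1, 0)ᵀ
v_2 = (1, 0, 0)ᵀ

Let N = A − (1)·I. We want v_2 with N^2 v_2 = 0 but N^1 v_2 ≠ 0; then v_{j-1} := N · v_j for j = 2, …, 2.

Pick v_2 = (1, 0, 0)ᵀ.
Then v_1 = N · v_2 = (0, -1, 0)ᵀ.

Sanity check: (A − (1)·I) v_1 = (0, 0, 0)ᵀ = 0. ✓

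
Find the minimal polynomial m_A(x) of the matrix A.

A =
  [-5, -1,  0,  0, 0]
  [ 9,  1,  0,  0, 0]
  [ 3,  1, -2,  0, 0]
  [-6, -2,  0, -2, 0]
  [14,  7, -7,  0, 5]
x^3 - x^2 - 16*x - 20

The characteristic polynomial is χ_A(x) = (x - 5)*(x + 2)^4, so the eigenvalues are known. The minimal polynomial is
  m_A(x) = Π_λ (x − λ)^{k_λ}
where k_λ is the size of the *largest* Jordan block for λ (equivalently, the smallest k with (A − λI)^k v = 0 for every generalised eigenvector v of λ).

  λ = -2: largest Jordan block has size 2, contributing (x + 2)^2
  λ = 5: largest Jordan block has size 1, contributing (x − 5)

So m_A(x) = (x - 5)*(x + 2)^2 = x^3 - x^2 - 16*x - 20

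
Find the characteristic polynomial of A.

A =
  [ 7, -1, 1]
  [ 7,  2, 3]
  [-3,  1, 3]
x^3 - 12*x^2 + 48*x - 64

Expanding det(x·I − A) (e.g. by cofactor expansion or by noting that A is similar to its Jordan form J, which has the same characteristic polynomial as A) gives
  χ_A(x) = x^3 - 12*x^2 + 48*x - 64
which factors as (x - 4)^3. The eigenvalues (with algebraic multiplicities) are λ = 4 with multiplicity 3.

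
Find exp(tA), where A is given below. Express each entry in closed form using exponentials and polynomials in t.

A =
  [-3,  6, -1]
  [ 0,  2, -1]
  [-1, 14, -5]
e^{tA} =
  [t^2*exp(-2*t) - t*exp(-2*t) + exp(-2*t), 2*t^2*exp(-2*t) + 6*t*exp(-2*t), -t^2*exp(-2*t) - t*exp(-2*t)]
  [t^2*exp(-2*t)/2, t^2*exp(-2*t) + 4*t*exp(-2*t) + exp(-2*t), -t^2*exp(-2*t)/2 - t*exp(-2*t)]
  [2*t^2*exp(-2*t) - t*exp(-2*t), 4*t^2*exp(-2*t) + 14*t*exp(-2*t), -2*t^2*exp(-2*t) - 3*t*exp(-2*t) + exp(-2*t)]

Strategy: write A = P · J · P⁻¹ where J is a Jordan canonical form, so e^{tA} = P · e^{tJ} · P⁻¹, and e^{tJ} can be computed block-by-block.

A has Jordan form
J =
  [-2,  1,  0]
  [ 0, -2,  1]
  [ 0,  0, -2]
(up to reordering of blocks).

Per-block formulas:
  For a 3×3 Jordan block J_3(-2): exp(t · J_3(-2)) = e^(-2t)·(I + t·N + (t^2/2)·N^2), where N is the 3×3 nilpotent shift.

After assembling e^{tJ} and conjugating by P, we get:

e^{tA} =
  [t^2*exp(-2*t) - t*exp(-2*t) + exp(-2*t), 2*t^2*exp(-2*t) + 6*t*exp(-2*t), -t^2*exp(-2*t) - t*exp(-2*t)]
  [t^2*exp(-2*t)/2, t^2*exp(-2*t) + 4*t*exp(-2*t) + exp(-2*t), -t^2*exp(-2*t)/2 - t*exp(-2*t)]
  [2*t^2*exp(-2*t) - t*exp(-2*t), 4*t^2*exp(-2*t) + 14*t*exp(-2*t), -2*t^2*exp(-2*t) - 3*t*exp(-2*t) + exp(-2*t)]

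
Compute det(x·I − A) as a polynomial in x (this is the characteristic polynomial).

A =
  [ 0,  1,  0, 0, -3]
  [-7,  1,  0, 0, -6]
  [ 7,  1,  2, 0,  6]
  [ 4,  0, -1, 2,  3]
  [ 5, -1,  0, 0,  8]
x^5 - 13*x^4 + 64*x^3 - 152*x^2 + 176*x - 80

Expanding det(x·I − A) (e.g. by cofactor expansion or by noting that A is similar to its Jordan form J, which has the same characteristic polynomial as A) gives
  χ_A(x) = x^5 - 13*x^4 + 64*x^3 - 152*x^2 + 176*x - 80
which factors as (x - 5)*(x - 2)^4. The eigenvalues (with algebraic multiplicities) are λ = 2 with multiplicity 4, λ = 5 with multiplicity 1.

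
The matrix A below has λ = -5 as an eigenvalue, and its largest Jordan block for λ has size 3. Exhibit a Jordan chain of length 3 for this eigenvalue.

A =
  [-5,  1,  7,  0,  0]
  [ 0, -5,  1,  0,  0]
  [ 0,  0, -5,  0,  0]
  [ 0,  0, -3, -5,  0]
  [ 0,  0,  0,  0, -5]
A Jordan chain for λ = -5 of length 3:
v_1 = (1, 0, 0, 0, 0)ᵀ
v_2 = (7, 1, 0, -3, 0)ᵀ
v_3 = (0, 0, 1, 0, 0)ᵀ

Let N = A − (-5)·I. We want v_3 with N^3 v_3 = 0 but N^2 v_3 ≠ 0; then v_{j-1} := N · v_j for j = 3, …, 2.

Pick v_3 = (0, 0, 1, 0, 0)ᵀ.
Then v_2 = N · v_3 = (7, 1, 0, -3, 0)ᵀ.
Then v_1 = N · v_2 = (1, 0, 0, 0, 0)ᵀ.

Sanity check: (A − (-5)·I) v_1 = (0, 0, 0, 0, 0)ᵀ = 0. ✓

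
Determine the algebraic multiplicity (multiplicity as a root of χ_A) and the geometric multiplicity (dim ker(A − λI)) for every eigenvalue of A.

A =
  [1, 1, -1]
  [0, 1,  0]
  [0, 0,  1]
λ = 1: alg = 3, geom = 2

Step 1 — factor the characteristic polynomial to read off the algebraic multiplicities:
  χ_A(x) = (x - 1)^3

Step 2 — compute geometric multiplicities via the rank-nullity identity g(λ) = n − rank(A − λI):
  rank(A − (1)·I) = 1, so dim ker(A − (1)·I) = n − 1 = 2

Summary:
  λ = 1: algebraic multiplicity = 3, geometric multiplicity = 2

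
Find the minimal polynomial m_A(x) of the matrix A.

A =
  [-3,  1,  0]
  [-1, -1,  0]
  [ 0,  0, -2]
x^2 + 4*x + 4

The characteristic polynomial is χ_A(x) = (x + 2)^3, so the eigenvalues are known. The minimal polynomial is
  m_A(x) = Π_λ (x − λ)^{k_λ}
where k_λ is the size of the *largest* Jordan block for λ (equivalently, the smallest k with (A − λI)^k v = 0 for every generalised eigenvector v of λ).

  λ = -2: largest Jordan block has size 2, contributing (x + 2)^2

So m_A(x) = (x + 2)^2 = x^2 + 4*x + 4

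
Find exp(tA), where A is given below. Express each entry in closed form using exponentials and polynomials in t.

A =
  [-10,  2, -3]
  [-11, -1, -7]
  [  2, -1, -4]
e^{tA} =
  [-3*t^2*exp(-5*t)/2 - 5*t*exp(-5*t) + exp(-5*t), t^2*exp(-5*t)/2 + 2*t*exp(-5*t), -t^2*exp(-5*t) - 3*t*exp(-5*t)]
  [-3*t^2*exp(-5*t)/2 - 11*t*exp(-5*t), t^2*exp(-5*t)/2 + 4*t*exp(-5*t) + exp(-5*t), -t^2*exp(-5*t) - 7*t*exp(-5*t)]
  [3*t^2*exp(-5*t)/2 + 2*t*exp(-5*t), -t^2*exp(-5*t)/2 - t*exp(-5*t), t^2*exp(-5*t) + t*exp(-5*t) + exp(-5*t)]

Strategy: write A = P · J · P⁻¹ where J is a Jordan canonical form, so e^{tA} = P · e^{tJ} · P⁻¹, and e^{tJ} can be computed block-by-block.

A has Jordan form
J =
  [-5,  1,  0]
  [ 0, -5,  1]
  [ 0,  0, -5]
(up to reordering of blocks).

Per-block formulas:
  For a 3×3 Jordan block J_3(-5): exp(t · J_3(-5)) = e^(-5t)·(I + t·N + (t^2/2)·N^2), where N is the 3×3 nilpotent shift.

After assembling e^{tJ} and conjugating by P, we get:

e^{tA} =
  [-3*t^2*exp(-5*t)/2 - 5*t*exp(-5*t) + exp(-5*t), t^2*exp(-5*t)/2 + 2*t*exp(-5*t), -t^2*exp(-5*t) - 3*t*exp(-5*t)]
  [-3*t^2*exp(-5*t)/2 - 11*t*exp(-5*t), t^2*exp(-5*t)/2 + 4*t*exp(-5*t) + exp(-5*t), -t^2*exp(-5*t) - 7*t*exp(-5*t)]
  [3*t^2*exp(-5*t)/2 + 2*t*exp(-5*t), -t^2*exp(-5*t)/2 - t*exp(-5*t), t^2*exp(-5*t) + t*exp(-5*t) + exp(-5*t)]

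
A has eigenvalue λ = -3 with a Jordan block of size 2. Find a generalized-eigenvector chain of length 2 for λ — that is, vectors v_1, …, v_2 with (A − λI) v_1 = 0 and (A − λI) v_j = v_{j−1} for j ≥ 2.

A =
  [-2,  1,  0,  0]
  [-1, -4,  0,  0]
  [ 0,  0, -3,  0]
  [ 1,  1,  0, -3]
A Jordan chain for λ = -3 of length 2:
v_1 = (1, -1, 0, 1)ᵀ
v_2 = (1, 0, 0, 0)ᵀ

Let N = A − (-3)·I. We want v_2 with N^2 v_2 = 0 but N^1 v_2 ≠ 0; then v_{j-1} := N · v_j for j = 2, …, 2.

Pick v_2 = (1, 0, 0, 0)ᵀ.
Then v_1 = N · v_2 = (1, -1, 0, 1)ᵀ.

Sanity check: (A − (-3)·I) v_1 = (0, 0, 0, 0)ᵀ = 0. ✓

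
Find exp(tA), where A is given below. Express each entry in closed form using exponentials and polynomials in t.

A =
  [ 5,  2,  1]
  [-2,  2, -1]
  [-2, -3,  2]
e^{tA} =
  [-t^2*exp(3*t) + 2*t*exp(3*t) + exp(3*t), -t^2*exp(3*t)/2 + 2*t*exp(3*t), -t^2*exp(3*t)/2 + t*exp(3*t)]
  [-2*t*exp(3*t), -t*exp(3*t) + exp(3*t), -t*exp(3*t)]
  [2*t^2*exp(3*t) - 2*t*exp(3*t), t^2*exp(3*t) - 3*t*exp(3*t), t^2*exp(3*t) - t*exp(3*t) + exp(3*t)]

Strategy: write A = P · J · P⁻¹ where J is a Jordan canonical form, so e^{tA} = P · e^{tJ} · P⁻¹, and e^{tJ} can be computed block-by-block.

A has Jordan form
J =
  [3, 1, 0]
  [0, 3, 1]
  [0, 0, 3]
(up to reordering of blocks).

Per-block formulas:
  For a 3×3 Jordan block J_3(3): exp(t · J_3(3)) = e^(3t)·(I + t·N + (t^2/2)·N^2), where N is the 3×3 nilpotent shift.

After assembling e^{tJ} and conjugating by P, we get:

e^{tA} =
  [-t^2*exp(3*t) + 2*t*exp(3*t) + exp(3*t), -t^2*exp(3*t)/2 + 2*t*exp(3*t), -t^2*exp(3*t)/2 + t*exp(3*t)]
  [-2*t*exp(3*t), -t*exp(3*t) + exp(3*t), -t*exp(3*t)]
  [2*t^2*exp(3*t) - 2*t*exp(3*t), t^2*exp(3*t) - 3*t*exp(3*t), t^2*exp(3*t) - t*exp(3*t) + exp(3*t)]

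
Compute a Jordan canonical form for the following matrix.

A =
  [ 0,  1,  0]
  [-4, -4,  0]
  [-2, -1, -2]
J_2(-2) ⊕ J_1(-2)

The characteristic polynomial is
  det(x·I − A) = x^3 + 6*x^2 + 12*x + 8 = (x + 2)^3

Eigenvalues and multiplicities (the geometric multiplicity of λ is n − rank(A − λI), which equals the number of Jordan blocks for λ):
  λ = -2: algebraic multiplicity = 3, geometric multiplicity = 2

Determining the block sizes for each eigenvalue:
  λ = -2: 2 blocks summing to 3 forces exactly one block of size 2 and the rest size 1 → block sizes [2, 1]

Assembling the blocks gives a Jordan form
J =
  [-2,  1,  0]
  [ 0, -2,  0]
  [ 0,  0, -2]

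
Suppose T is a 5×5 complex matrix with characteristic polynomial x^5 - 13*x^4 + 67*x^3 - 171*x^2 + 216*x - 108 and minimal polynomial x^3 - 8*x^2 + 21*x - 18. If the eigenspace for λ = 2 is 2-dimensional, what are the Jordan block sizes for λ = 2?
Block sizes for λ = 2: [1, 1]

Step 1 — from the characteristic polynomial, algebraic multiplicity of λ = 2 is 2. From dim ker(T − (2)·I) = 2, there are exactly 2 Jordan blocks for λ = 2.
Step 2 — from the minimal polynomial, the factor (x − 2) tells us the largest block for λ = 2 has size 1.
Step 3 — with total size 2, 2 blocks, and largest block 1, the block sizes (in nonincreasing order) are [1, 1].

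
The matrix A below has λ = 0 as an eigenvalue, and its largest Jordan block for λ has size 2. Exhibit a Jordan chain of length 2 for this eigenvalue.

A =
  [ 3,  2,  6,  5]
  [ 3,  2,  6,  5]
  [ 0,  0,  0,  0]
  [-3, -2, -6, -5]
A Jordan chain for λ = 0 of length 2:
v_1 = (3, 3, 0, -3)ᵀ
v_2 = (1, 0, 0, 0)ᵀ

Let N = A − (0)·I. We want v_2 with N^2 v_2 = 0 but N^1 v_2 ≠ 0; then v_{j-1} := N · v_j for j = 2, …, 2.

Pick v_2 = (1, 0, 0, 0)ᵀ.
Then v_1 = N · v_2 = (3, 3, 0, -3)ᵀ.

Sanity check: (A − (0)·I) v_1 = (0, 0, 0, 0)ᵀ = 0. ✓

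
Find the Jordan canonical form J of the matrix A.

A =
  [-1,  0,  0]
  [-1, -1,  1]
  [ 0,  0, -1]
J_2(-1) ⊕ J_1(-1)

The characteristic polynomial is
  det(x·I − A) = x^3 + 3*x^2 + 3*x + 1 = (x + 1)^3

Eigenvalues and multiplicities (the geometric multiplicity of λ is n − rank(A − λI), which equals the number of Jordan blocks for λ):
  λ = -1: algebraic multiplicity = 3, geometric multiplicity = 2

Determining the block sizes for each eigenvalue:
  λ = -1: 2 blocks summing to 3 forces exactly one block of size 2 and the rest size 1 → block sizes [2, 1]

Assembling the blocks gives a Jordan form
J =
  [-1,  1,  0]
  [ 0, -1,  0]
  [ 0,  0, -1]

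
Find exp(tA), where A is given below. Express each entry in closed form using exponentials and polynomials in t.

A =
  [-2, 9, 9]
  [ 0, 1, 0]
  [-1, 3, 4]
e^{tA} =
  [-3*t*exp(t) + exp(t), 9*t*exp(t), 9*t*exp(t)]
  [0, exp(t), 0]
  [-t*exp(t), 3*t*exp(t), 3*t*exp(t) + exp(t)]

Strategy: write A = P · J · P⁻¹ where J is a Jordan canonical form, so e^{tA} = P · e^{tJ} · P⁻¹, and e^{tJ} can be computed block-by-block.

A has Jordan form
J =
  [1, 1, 0]
  [0, 1, 0]
  [0, 0, 1]
(up to reordering of blocks).

Per-block formulas:
  For a 1×1 block at λ = 1: exp(t · [1]) = [e^(1t)].
  For a 2×2 Jordan block J_2(1): exp(t · J_2(1)) = e^(1t)·(I + t·N), where N is the 2×2 nilpotent shift.

After assembling e^{tJ} and conjugating by P, we get:

e^{tA} =
  [-3*t*exp(t) + exp(t), 9*t*exp(t), 9*t*exp(t)]
  [0, exp(t), 0]
  [-t*exp(t), 3*t*exp(t), 3*t*exp(t) + exp(t)]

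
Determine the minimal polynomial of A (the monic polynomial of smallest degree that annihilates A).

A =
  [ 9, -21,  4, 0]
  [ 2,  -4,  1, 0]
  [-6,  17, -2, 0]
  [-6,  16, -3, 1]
x^3 - 3*x^2 + 3*x - 1

The characteristic polynomial is χ_A(x) = (x - 1)^4, so the eigenvalues are known. The minimal polynomial is
  m_A(x) = Π_λ (x − λ)^{k_λ}
where k_λ is the size of the *largest* Jordan block for λ (equivalently, the smallest k with (A − λI)^k v = 0 for every generalised eigenvector v of λ).

  λ = 1: largest Jordan block has size 3, contributing (x − 1)^3

So m_A(x) = (x - 1)^3 = x^3 - 3*x^2 + 3*x - 1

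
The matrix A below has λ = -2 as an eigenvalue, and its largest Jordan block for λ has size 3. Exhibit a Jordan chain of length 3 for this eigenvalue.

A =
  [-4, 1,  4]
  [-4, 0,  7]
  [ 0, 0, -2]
A Jordan chain for λ = -2 of length 3:
v_1 = (-1, -2, 0)ᵀ
v_2 = (4, 7, 0)ᵀ
v_3 = (0, 0, 1)ᵀ

Let N = A − (-2)·I. We want v_3 with N^3 v_3 = 0 but N^2 v_3 ≠ 0; then v_{j-1} := N · v_j for j = 3, …, 2.

Pick v_3 = (0, 0, 1)ᵀ.
Then v_2 = N · v_3 = (4, 7, 0)ᵀ.
Then v_1 = N · v_2 = (-1, -2, 0)ᵀ.

Sanity check: (A − (-2)·I) v_1 = (0, 0, 0)ᵀ = 0. ✓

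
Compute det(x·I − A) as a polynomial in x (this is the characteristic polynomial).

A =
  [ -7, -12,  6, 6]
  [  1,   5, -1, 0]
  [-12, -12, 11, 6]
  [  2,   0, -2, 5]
x^4 - 14*x^3 + 60*x^2 - 50*x - 125

Expanding det(x·I − A) (e.g. by cofactor expansion or by noting that A is similar to its Jordan form J, which has the same characteristic polynomial as A) gives
  χ_A(x) = x^4 - 14*x^3 + 60*x^2 - 50*x - 125
which factors as (x - 5)^3*(x + 1). The eigenvalues (with algebraic multiplicities) are λ = -1 with multiplicity 1, λ = 5 with multiplicity 3.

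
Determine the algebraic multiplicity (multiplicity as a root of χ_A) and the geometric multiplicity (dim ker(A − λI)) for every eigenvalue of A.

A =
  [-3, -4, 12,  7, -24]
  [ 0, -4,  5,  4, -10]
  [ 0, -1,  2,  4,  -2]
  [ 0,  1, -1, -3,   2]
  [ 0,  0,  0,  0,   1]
λ = -3: alg = 3, geom = 1; λ = 1: alg = 2, geom = 2

Step 1 — factor the characteristic polynomial to read off the algebraic multiplicities:
  χ_A(x) = (x - 1)^2*(x + 3)^3

Step 2 — compute geometric multiplicities via the rank-nullity identity g(λ) = n − rank(A − λI):
  rank(A − (-3)·I) = 4, so dim ker(A − (-3)·I) = n − 4 = 1
  rank(A − (1)·I) = 3, so dim ker(A − (1)·I) = n − 3 = 2

Summary:
  λ = -3: algebraic multiplicity = 3, geometric multiplicity = 1
  λ = 1: algebraic multiplicity = 2, geometric multiplicity = 2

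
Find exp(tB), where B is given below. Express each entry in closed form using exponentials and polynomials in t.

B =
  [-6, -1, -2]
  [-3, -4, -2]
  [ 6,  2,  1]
e^{tB} =
  [-3*t*exp(-3*t) + exp(-3*t), -t*exp(-3*t), -2*t*exp(-3*t)]
  [-3*t*exp(-3*t), -t*exp(-3*t) + exp(-3*t), -2*t*exp(-3*t)]
  [6*t*exp(-3*t), 2*t*exp(-3*t), 4*t*exp(-3*t) + exp(-3*t)]

Strategy: write B = P · J · P⁻¹ where J is a Jordan canonical form, so e^{tB} = P · e^{tJ} · P⁻¹, and e^{tJ} can be computed block-by-block.

B has Jordan form
J =
  [-3,  1,  0]
  [ 0, -3,  0]
  [ 0,  0, -3]
(up to reordering of blocks).

Per-block formulas:
  For a 2×2 Jordan block J_2(-3): exp(t · J_2(-3)) = e^(-3t)·(I + t·N), where N is the 2×2 nilpotent shift.
  For a 1×1 block at λ = -3: exp(t · [-3]) = [e^(-3t)].

After assembling e^{tJ} and conjugating by P, we get:

e^{tB} =
  [-3*t*exp(-3*t) + exp(-3*t), -t*exp(-3*t), -2*t*exp(-3*t)]
  [-3*t*exp(-3*t), -t*exp(-3*t) + exp(-3*t), -2*t*exp(-3*t)]
  [6*t*exp(-3*t), 2*t*exp(-3*t), 4*t*exp(-3*t) + exp(-3*t)]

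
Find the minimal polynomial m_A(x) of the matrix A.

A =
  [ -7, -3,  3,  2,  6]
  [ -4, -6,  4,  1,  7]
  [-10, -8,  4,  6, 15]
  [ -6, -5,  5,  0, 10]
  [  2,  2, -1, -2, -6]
x^3 + 9*x^2 + 27*x + 27

The characteristic polynomial is χ_A(x) = (x + 3)^5, so the eigenvalues are known. The minimal polynomial is
  m_A(x) = Π_λ (x − λ)^{k_λ}
where k_λ is the size of the *largest* Jordan block for λ (equivalently, the smallest k with (A − λI)^k v = 0 for every generalised eigenvector v of λ).

  λ = -3: largest Jordan block has size 3, contributing (x + 3)^3

So m_A(x) = (x + 3)^3 = x^3 + 9*x^2 + 27*x + 27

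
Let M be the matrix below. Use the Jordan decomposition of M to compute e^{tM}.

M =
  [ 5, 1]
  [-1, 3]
e^{tM} =
  [t*exp(4*t) + exp(4*t), t*exp(4*t)]
  [-t*exp(4*t), -t*exp(4*t) + exp(4*t)]

Strategy: write M = P · J · P⁻¹ where J is a Jordan canonical form, so e^{tM} = P · e^{tJ} · P⁻¹, and e^{tJ} can be computed block-by-block.

M has Jordan form
J =
  [4, 1]
  [0, 4]
(up to reordering of blocks).

Per-block formulas:
  For a 2×2 Jordan block J_2(4): exp(t · J_2(4)) = e^(4t)·(I + t·N), where N is the 2×2 nilpotent shift.

After assembling e^{tJ} and conjugating by P, we get:

e^{tM} =
  [t*exp(4*t) + exp(4*t), t*exp(4*t)]
  [-t*exp(4*t), -t*exp(4*t) + exp(4*t)]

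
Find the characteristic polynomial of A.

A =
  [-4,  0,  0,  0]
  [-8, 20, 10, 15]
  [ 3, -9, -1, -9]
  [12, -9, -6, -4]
x^4 - 11*x^3 + 15*x^2 + 175*x - 500

Expanding det(x·I − A) (e.g. by cofactor expansion or by noting that A is similar to its Jordan form J, which has the same characteristic polynomial as A) gives
  χ_A(x) = x^4 - 11*x^3 + 15*x^2 + 175*x - 500
which factors as (x - 5)^3*(x + 4). The eigenvalues (with algebraic multiplicities) are λ = -4 with multiplicity 1, λ = 5 with multiplicity 3.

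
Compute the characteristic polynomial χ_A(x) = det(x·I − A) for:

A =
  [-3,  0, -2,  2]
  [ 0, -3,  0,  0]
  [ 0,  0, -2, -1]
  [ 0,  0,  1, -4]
x^4 + 12*x^3 + 54*x^2 + 108*x + 81

Expanding det(x·I − A) (e.g. by cofactor expansion or by noting that A is similar to its Jordan form J, which has the same characteristic polynomial as A) gives
  χ_A(x) = x^4 + 12*x^3 + 54*x^2 + 108*x + 81
which factors as (x + 3)^4. The eigenvalues (with algebraic multiplicities) are λ = -3 with multiplicity 4.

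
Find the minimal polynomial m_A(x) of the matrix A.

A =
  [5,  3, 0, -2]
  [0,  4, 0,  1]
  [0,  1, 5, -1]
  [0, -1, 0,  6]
x^3 - 15*x^2 + 75*x - 125

The characteristic polynomial is χ_A(x) = (x - 5)^4, so the eigenvalues are known. The minimal polynomial is
  m_A(x) = Π_λ (x − λ)^{k_λ}
where k_λ is the size of the *largest* Jordan block for λ (equivalently, the smallest k with (A − λI)^k v = 0 for every generalised eigenvector v of λ).

  λ = 5: largest Jordan block has size 3, contributing (x − 5)^3

So m_A(x) = (x - 5)^3 = x^3 - 15*x^2 + 75*x - 125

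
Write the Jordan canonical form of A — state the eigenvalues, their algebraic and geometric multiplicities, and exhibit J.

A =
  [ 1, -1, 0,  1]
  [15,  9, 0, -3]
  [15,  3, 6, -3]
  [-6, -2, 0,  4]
J_2(4) ⊕ J_1(6) ⊕ J_1(6)

The characteristic polynomial is
  det(x·I − A) = x^4 - 20*x^3 + 148*x^2 - 480*x + 576 = (x - 6)^2*(x - 4)^2

Eigenvalues and multiplicities (the geometric multiplicity of λ is n − rank(A − λI), which equals the number of Jordan blocks for λ):
  λ = 4: algebraic multiplicity = 2, geometric multiplicity = 1
  λ = 6: algebraic multiplicity = 2, geometric multiplicity = 2

Determining the block sizes for each eigenvalue:
  λ = 4: one block (gm = 1), so the single block has size am = 2 → block sizes [2]
  λ = 6: gm = am = 2, so every block has size 1 → block sizes [1, 1]

Assembling the blocks gives a Jordan form
J =
  [4, 1, 0, 0]
  [0, 4, 0, 0]
  [0, 0, 6, 0]
  [0, 0, 0, 6]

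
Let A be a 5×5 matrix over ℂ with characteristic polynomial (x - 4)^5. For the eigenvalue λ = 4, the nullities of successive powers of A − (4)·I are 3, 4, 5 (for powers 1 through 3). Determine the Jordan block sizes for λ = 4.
Block sizes for λ = 4: [3, 1, 1]

From the dimensions of kernels of powers, the number of Jordan blocks of size at least j is d_j − d_{j−1} where d_j = dim ker(N^j) (with d_0 = 0). Computing the differences gives [3, 1, 1].
The number of blocks of size exactly k is (#blocks of size ≥ k) − (#blocks of size ≥ k + 1), so the partition is: 2 block(s) of size 1, 1 block(s) of size 3.
In nonincreasing order the block sizes are [3, 1, 1].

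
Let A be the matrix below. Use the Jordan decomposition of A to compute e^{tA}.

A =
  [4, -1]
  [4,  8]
e^{tA} =
  [-2*t*exp(6*t) + exp(6*t), -t*exp(6*t)]
  [4*t*exp(6*t), 2*t*exp(6*t) + exp(6*t)]

Strategy: write A = P · J · P⁻¹ where J is a Jordan canonical form, so e^{tA} = P · e^{tJ} · P⁻¹, and e^{tJ} can be computed block-by-block.

A has Jordan form
J =
  [6, 1]
  [0, 6]
(up to reordering of blocks).

Per-block formulas:
  For a 2×2 Jordan block J_2(6): exp(t · J_2(6)) = e^(6t)·(I + t·N), where N is the 2×2 nilpotent shift.

After assembling e^{tJ} and conjugating by P, we get:

e^{tA} =
  [-2*t*exp(6*t) + exp(6*t), -t*exp(6*t)]
  [4*t*exp(6*t), 2*t*exp(6*t) + exp(6*t)]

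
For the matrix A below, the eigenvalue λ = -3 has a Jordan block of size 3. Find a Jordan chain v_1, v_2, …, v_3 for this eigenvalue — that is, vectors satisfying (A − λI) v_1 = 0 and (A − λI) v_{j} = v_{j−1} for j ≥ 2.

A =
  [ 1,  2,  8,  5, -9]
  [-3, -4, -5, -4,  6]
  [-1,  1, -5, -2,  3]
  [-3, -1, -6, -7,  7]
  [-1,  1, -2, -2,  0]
A Jordan chain for λ = -3 of length 3:
v_1 = (-4, 2, -2, 2, -2)ᵀ
v_2 = (4, -3, -1, -3, -1)ᵀ
v_3 = (1, 0, 0, 0, 0)ᵀ

Let N = A − (-3)·I. We want v_3 with N^3 v_3 = 0 but N^2 v_3 ≠ 0; then v_{j-1} := N · v_j for j = 3, …, 2.

Pick v_3 = (1, 0, 0, 0, 0)ᵀ.
Then v_2 = N · v_3 = (4, -3, -1, -3, -1)ᵀ.
Then v_1 = N · v_2 = (-4, 2, -2, 2, -2)ᵀ.

Sanity check: (A − (-3)·I) v_1 = (0, 0, 0, 0, 0)ᵀ = 0. ✓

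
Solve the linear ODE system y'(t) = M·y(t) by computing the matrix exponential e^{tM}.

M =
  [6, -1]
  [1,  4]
e^{tM} =
  [t*exp(5*t) + exp(5*t), -t*exp(5*t)]
  [t*exp(5*t), -t*exp(5*t) + exp(5*t)]

Strategy: write M = P · J · P⁻¹ where J is a Jordan canonical form, so e^{tM} = P · e^{tJ} · P⁻¹, and e^{tJ} can be computed block-by-block.

M has Jordan form
J =
  [5, 1]
  [0, 5]
(up to reordering of blocks).

Per-block formulas:
  For a 2×2 Jordan block J_2(5): exp(t · J_2(5)) = e^(5t)·(I + t·N), where N is the 2×2 nilpotent shift.

After assembling e^{tJ} and conjugating by P, we get:

e^{tM} =
  [t*exp(5*t) + exp(5*t), -t*exp(5*t)]
  [t*exp(5*t), -t*exp(5*t) + exp(5*t)]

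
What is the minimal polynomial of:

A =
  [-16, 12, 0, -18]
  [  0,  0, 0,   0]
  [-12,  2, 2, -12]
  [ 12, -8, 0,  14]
x^3 + 2*x^2 - 8*x

The characteristic polynomial is χ_A(x) = x*(x - 2)^2*(x + 4), so the eigenvalues are known. The minimal polynomial is
  m_A(x) = Π_λ (x − λ)^{k_λ}
where k_λ is the size of the *largest* Jordan block for λ (equivalently, the smallest k with (A − λI)^k v = 0 for every generalised eigenvector v of λ).

  λ = -4: largest Jordan block has size 1, contributing (x + 4)
  λ = 0: largest Jordan block has size 1, contributing (x − 0)
  λ = 2: largest Jordan block has size 1, contributing (x − 2)

So m_A(x) = x*(x - 2)*(x + 4) = x^3 + 2*x^2 - 8*x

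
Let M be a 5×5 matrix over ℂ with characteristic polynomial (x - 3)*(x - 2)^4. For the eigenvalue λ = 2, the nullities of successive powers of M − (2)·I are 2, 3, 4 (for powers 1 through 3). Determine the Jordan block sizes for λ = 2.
Block sizes for λ = 2: [3, 1]

From the dimensions of kernels of powers, the number of Jordan blocks of size at least j is d_j − d_{j−1} where d_j = dim ker(N^j) (with d_0 = 0). Computing the differences gives [2, 1, 1].
The number of blocks of size exactly k is (#blocks of size ≥ k) − (#blocks of size ≥ k + 1), so the partition is: 1 block(s) of size 1, 1 block(s) of size 3.
In nonincreasing order the block sizes are [3, 1].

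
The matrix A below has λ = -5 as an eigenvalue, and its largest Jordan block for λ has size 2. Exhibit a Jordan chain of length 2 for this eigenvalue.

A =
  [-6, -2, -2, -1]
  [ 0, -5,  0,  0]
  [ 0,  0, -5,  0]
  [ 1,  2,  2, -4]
A Jordan chain for λ = -5 of length 2:
v_1 = (-1, 0, 0, 1)ᵀ
v_2 = (1, 0, 0, 0)ᵀ

Let N = A − (-5)·I. We want v_2 with N^2 v_2 = 0 but N^1 v_2 ≠ 0; then v_{j-1} := N · v_j for j = 2, …, 2.

Pick v_2 = (1, 0, 0, 0)ᵀ.
Then v_1 = N · v_2 = (-1, 0, 0, 1)ᵀ.

Sanity check: (A − (-5)·I) v_1 = (0, 0, 0, 0)ᵀ = 0. ✓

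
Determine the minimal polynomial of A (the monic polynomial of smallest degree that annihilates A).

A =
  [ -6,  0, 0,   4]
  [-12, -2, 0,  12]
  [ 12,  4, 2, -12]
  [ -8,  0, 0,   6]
x^2 - 4

The characteristic polynomial is χ_A(x) = (x - 2)^2*(x + 2)^2, so the eigenvalues are known. The minimal polynomial is
  m_A(x) = Π_λ (x − λ)^{k_λ}
where k_λ is the size of the *largest* Jordan block for λ (equivalently, the smallest k with (A − λI)^k v = 0 for every generalised eigenvector v of λ).

  λ = -2: largest Jordan block has size 1, contributing (x + 2)
  λ = 2: largest Jordan block has size 1, contributing (x − 2)

So m_A(x) = (x - 2)*(x + 2) = x^2 - 4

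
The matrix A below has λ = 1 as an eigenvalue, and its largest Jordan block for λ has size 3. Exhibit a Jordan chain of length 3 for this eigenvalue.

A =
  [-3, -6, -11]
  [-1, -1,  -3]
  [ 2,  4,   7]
A Jordan chain for λ = 1 of length 3:
v_1 = (-8, -2, 4)ᵀ
v_2 = (-6, -2, 4)ᵀ
v_3 = (0, 1, 0)ᵀ

Let N = A − (1)·I. We want v_3 with N^3 v_3 = 0 but N^2 v_3 ≠ 0; then v_{j-1} := N · v_j for j = 3, …, 2.

Pick v_3 = (0, 1, 0)ᵀ.
Then v_2 = N · v_3 = (-6, -2, 4)ᵀ.
Then v_1 = N · v_2 = (-8, -2, 4)ᵀ.

Sanity check: (A − (1)·I) v_1 = (0, 0, 0)ᵀ = 0. ✓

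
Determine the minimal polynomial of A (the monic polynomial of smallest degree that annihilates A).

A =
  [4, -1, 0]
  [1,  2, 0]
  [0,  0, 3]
x^2 - 6*x + 9

The characteristic polynomial is χ_A(x) = (x - 3)^3, so the eigenvalues are known. The minimal polynomial is
  m_A(x) = Π_λ (x − λ)^{k_λ}
where k_λ is the size of the *largest* Jordan block for λ (equivalently, the smallest k with (A − λI)^k v = 0 for every generalised eigenvector v of λ).

  λ = 3: largest Jordan block has size 2, contributing (x − 3)^2

So m_A(x) = (x - 3)^2 = x^2 - 6*x + 9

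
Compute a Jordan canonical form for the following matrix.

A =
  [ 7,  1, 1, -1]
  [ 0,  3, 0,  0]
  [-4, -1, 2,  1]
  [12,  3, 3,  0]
J_2(3) ⊕ J_1(3) ⊕ J_1(3)

The characteristic polynomial is
  det(x·I − A) = x^4 - 12*x^3 + 54*x^2 - 108*x + 81 = (x - 3)^4

Eigenvalues and multiplicities (the geometric multiplicity of λ is n − rank(A − λI), which equals the number of Jordan blocks for λ):
  λ = 3: algebraic multiplicity = 4, geometric multiplicity = 3

Determining the block sizes for each eigenvalue:
  λ = 3: 3 blocks summing to 4 forces exactly one block of size 2 and the rest size 1 → block sizes [2, 1, 1]

Assembling the blocks gives a Jordan form
J =
  [3, 1, 0, 0]
  [0, 3, 0, 0]
  [0, 0, 3, 0]
  [0, 0, 0, 3]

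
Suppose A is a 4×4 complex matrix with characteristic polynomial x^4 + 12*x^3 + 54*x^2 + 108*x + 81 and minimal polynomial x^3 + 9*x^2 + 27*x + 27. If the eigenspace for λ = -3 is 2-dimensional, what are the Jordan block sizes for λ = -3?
Block sizes for λ = -3: [3, 1]

Step 1 — from the characteristic polynomial, algebraic multiplicity of λ = -3 is 4. From dim ker(A − (-3)·I) = 2, there are exactly 2 Jordan blocks for λ = -3.
Step 2 — from the minimal polynomial, the factor (x + 3)^3 tells us the largest block for λ = -3 has size 3.
Step 3 — with total size 4, 2 blocks, and largest block 3, the block sizes (in nonincreasing order) are [3, 1].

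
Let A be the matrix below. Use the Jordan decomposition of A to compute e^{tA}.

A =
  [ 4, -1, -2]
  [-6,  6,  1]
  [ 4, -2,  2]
e^{tA} =
  [-t^2*exp(4*t) + exp(4*t), t^2*exp(4*t) - t*exp(4*t), 3*t^2*exp(4*t)/2 - 2*t*exp(4*t)]
  [-4*t^2*exp(4*t) - 6*t*exp(4*t), 4*t^2*exp(4*t) + 2*t*exp(4*t) + exp(4*t), 6*t^2*exp(4*t) + t*exp(4*t)]
  [2*t^2*exp(4*t) + 4*t*exp(4*t), -2*t^2*exp(4*t) - 2*t*exp(4*t), -3*t^2*exp(4*t) - 2*t*exp(4*t) + exp(4*t)]

Strategy: write A = P · J · P⁻¹ where J is a Jordan canonical form, so e^{tA} = P · e^{tJ} · P⁻¹, and e^{tJ} can be computed block-by-block.

A has Jordan form
J =
  [4, 1, 0]
  [0, 4, 1]
  [0, 0, 4]
(up to reordering of blocks).

Per-block formulas:
  For a 3×3 Jordan block J_3(4): exp(t · J_3(4)) = e^(4t)·(I + t·N + (t^2/2)·N^2), where N is the 3×3 nilpotent shift.

After assembling e^{tJ} and conjugating by P, we get:

e^{tA} =
  [-t^2*exp(4*t) + exp(4*t), t^2*exp(4*t) - t*exp(4*t), 3*t^2*exp(4*t)/2 - 2*t*exp(4*t)]
  [-4*t^2*exp(4*t) - 6*t*exp(4*t), 4*t^2*exp(4*t) + 2*t*exp(4*t) + exp(4*t), 6*t^2*exp(4*t) + t*exp(4*t)]
  [2*t^2*exp(4*t) + 4*t*exp(4*t), -2*t^2*exp(4*t) - 2*t*exp(4*t), -3*t^2*exp(4*t) - 2*t*exp(4*t) + exp(4*t)]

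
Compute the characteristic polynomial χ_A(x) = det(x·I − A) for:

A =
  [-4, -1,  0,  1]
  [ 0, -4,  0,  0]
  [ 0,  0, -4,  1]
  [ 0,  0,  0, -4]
x^4 + 16*x^3 + 96*x^2 + 256*x + 256

Expanding det(x·I − A) (e.g. by cofactor expansion or by noting that A is similar to its Jordan form J, which has the same characteristic polynomial as A) gives
  χ_A(x) = x^4 + 16*x^3 + 96*x^2 + 256*x + 256
which factors as (x + 4)^4. The eigenvalues (with algebraic multiplicities) are λ = -4 with multiplicity 4.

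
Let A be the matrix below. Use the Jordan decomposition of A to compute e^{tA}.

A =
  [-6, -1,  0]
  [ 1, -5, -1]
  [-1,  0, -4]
e^{tA} =
  [-t*exp(-5*t) + exp(-5*t), t^2*exp(-5*t)/2 - t*exp(-5*t), t^2*exp(-5*t)/2]
  [t*exp(-5*t), -t^2*exp(-5*t)/2 + exp(-5*t), -t^2*exp(-5*t)/2 - t*exp(-5*t)]
  [-t*exp(-5*t), t^2*exp(-5*t)/2, t^2*exp(-5*t)/2 + t*exp(-5*t) + exp(-5*t)]

Strategy: write A = P · J · P⁻¹ where J is a Jordan canonical form, so e^{tA} = P · e^{tJ} · P⁻¹, and e^{tJ} can be computed block-by-block.

A has Jordan form
J =
  [-5,  1,  0]
  [ 0, -5,  1]
  [ 0,  0, -5]
(up to reordering of blocks).

Per-block formulas:
  For a 3×3 Jordan block J_3(-5): exp(t · J_3(-5)) = e^(-5t)·(I + t·N + (t^2/2)·N^2), where N is the 3×3 nilpotent shift.

After assembling e^{tJ} and conjugating by P, we get:

e^{tA} =
  [-t*exp(-5*t) + exp(-5*t), t^2*exp(-5*t)/2 - t*exp(-5*t), t^2*exp(-5*t)/2]
  [t*exp(-5*t), -t^2*exp(-5*t)/2 + exp(-5*t), -t^2*exp(-5*t)/2 - t*exp(-5*t)]
  [-t*exp(-5*t), t^2*exp(-5*t)/2, t^2*exp(-5*t)/2 + t*exp(-5*t) + exp(-5*t)]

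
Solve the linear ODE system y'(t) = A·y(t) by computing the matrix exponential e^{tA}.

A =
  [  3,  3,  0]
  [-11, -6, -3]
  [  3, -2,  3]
e^{tA} =
  [-12*t^2 + 3*t + 1, -9*t^2/2 + 3*t, -9*t^2/2]
  [12*t^2 - 11*t, 9*t^2/2 - 6*t + 1, 9*t^2/2 - 3*t]
  [20*t^2 + 3*t, 15*t^2/2 - 2*t, 15*t^2/2 + 3*t + 1]

Strategy: write A = P · J · P⁻¹ where J is a Jordan canonical form, so e^{tA} = P · e^{tJ} · P⁻¹, and e^{tJ} can be computed block-by-block.

A has Jordan form
J =
  [0, 1, 0]
  [0, 0, 1]
  [0, 0, 0]
(up to reordering of blocks).

Per-block formulas:
  For a 3×3 Jordan block J_3(0): exp(t · J_3(0)) = e^(0t)·(I + t·N + (t^2/2)·N^2), where N is the 3×3 nilpotent shift.

After assembling e^{tJ} and conjugating by P, we get:

e^{tA} =
  [-12*t^2 + 3*t + 1, -9*t^2/2 + 3*t, -9*t^2/2]
  [12*t^2 - 11*t, 9*t^2/2 - 6*t + 1, 9*t^2/2 - 3*t]
  [20*t^2 + 3*t, 15*t^2/2 - 2*t, 15*t^2/2 + 3*t + 1]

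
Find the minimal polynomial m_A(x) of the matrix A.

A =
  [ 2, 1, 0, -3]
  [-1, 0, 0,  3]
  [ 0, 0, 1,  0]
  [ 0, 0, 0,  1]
x^2 - 2*x + 1

The characteristic polynomial is χ_A(x) = (x - 1)^4, so the eigenvalues are known. The minimal polynomial is
  m_A(x) = Π_λ (x − λ)^{k_λ}
where k_λ is the size of the *largest* Jordan block for λ (equivalently, the smallest k with (A − λI)^k v = 0 for every generalised eigenvector v of λ).

  λ = 1: largest Jordan block has size 2, contributing (x − 1)^2

So m_A(x) = (x - 1)^2 = x^2 - 2*x + 1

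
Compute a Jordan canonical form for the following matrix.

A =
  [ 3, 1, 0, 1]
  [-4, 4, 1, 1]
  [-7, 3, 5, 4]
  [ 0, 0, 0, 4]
J_3(4) ⊕ J_1(4)

The characteristic polynomial is
  det(x·I − A) = x^4 - 16*x^3 + 96*x^2 - 256*x + 256 = (x - 4)^4

Eigenvalues and multiplicities (the geometric multiplicity of λ is n − rank(A − λI), which equals the number of Jordan blocks for λ):
  λ = 4: algebraic multiplicity = 4, geometric multiplicity = 2

Determining the block sizes for each eigenvalue:
  λ = 4: with am = 4 and gm = 2, the partition is not yet determined (e.g. several partitions of 4 into 2 parts exist). Let N = A − (4)·I. Computing rank(N^1) = 2, rank(N^2) = 1, rank(N^3) = 0; the number of blocks of size ≥ j is rank(N^{j−1}) − rank(N^j), giving [2, 1, 1]. So we have 1 block(s) of size 3, 1 block(s) of size 1 → block sizes [3, 1]

Assembling the blocks gives a Jordan form
J =
  [4, 1, 0, 0]
  [0, 4, 1, 0]
  [0, 0, 4, 0]
  [0, 0, 0, 4]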